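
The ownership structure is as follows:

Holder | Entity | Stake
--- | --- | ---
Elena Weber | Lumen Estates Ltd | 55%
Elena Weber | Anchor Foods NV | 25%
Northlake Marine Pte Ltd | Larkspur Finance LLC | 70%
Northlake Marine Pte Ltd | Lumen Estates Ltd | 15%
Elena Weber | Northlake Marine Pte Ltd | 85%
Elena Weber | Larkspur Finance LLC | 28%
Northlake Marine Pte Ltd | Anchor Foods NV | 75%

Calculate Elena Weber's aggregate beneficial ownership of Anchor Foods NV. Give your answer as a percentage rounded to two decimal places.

Elena reaches Anchor along 2 paths.
Via Northlake: 85% × 75% = 63.75%.
Direct stake: 25% = 25%.
Total: 63.75% + 25% = 88.75%.

88.75%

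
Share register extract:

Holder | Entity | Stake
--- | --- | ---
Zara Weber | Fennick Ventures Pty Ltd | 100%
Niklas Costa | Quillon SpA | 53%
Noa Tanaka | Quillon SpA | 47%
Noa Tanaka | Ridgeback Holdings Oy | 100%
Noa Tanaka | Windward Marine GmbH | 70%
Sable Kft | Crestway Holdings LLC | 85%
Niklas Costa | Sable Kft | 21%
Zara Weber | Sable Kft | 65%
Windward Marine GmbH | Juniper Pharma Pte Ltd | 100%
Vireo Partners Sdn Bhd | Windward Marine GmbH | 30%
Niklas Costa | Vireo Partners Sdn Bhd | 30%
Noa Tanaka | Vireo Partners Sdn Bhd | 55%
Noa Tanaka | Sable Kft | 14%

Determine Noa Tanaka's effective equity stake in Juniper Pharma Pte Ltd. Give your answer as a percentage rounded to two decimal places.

86.50%

Noa reaches Juniper along 2 paths.
Via Windward: 70% × 100% = 70%.
Via Vireo → Windward: 55% × 30% × 100% = 16.5%.
Total: 70% + 16.5% = 86.5%.
Rounded: 86.50%.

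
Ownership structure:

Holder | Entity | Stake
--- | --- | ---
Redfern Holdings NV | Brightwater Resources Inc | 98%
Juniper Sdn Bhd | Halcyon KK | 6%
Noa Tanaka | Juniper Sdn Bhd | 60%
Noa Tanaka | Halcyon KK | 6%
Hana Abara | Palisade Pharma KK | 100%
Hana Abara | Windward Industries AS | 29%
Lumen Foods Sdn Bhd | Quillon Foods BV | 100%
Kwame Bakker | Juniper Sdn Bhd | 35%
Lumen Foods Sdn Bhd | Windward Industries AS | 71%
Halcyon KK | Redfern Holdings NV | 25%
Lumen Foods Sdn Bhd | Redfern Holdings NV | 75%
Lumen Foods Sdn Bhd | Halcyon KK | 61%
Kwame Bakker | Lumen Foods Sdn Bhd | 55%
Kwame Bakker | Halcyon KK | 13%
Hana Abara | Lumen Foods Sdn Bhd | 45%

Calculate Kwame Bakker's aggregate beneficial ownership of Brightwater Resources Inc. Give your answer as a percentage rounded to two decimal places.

Kwame reaches Brightwater along 4 paths.
Via Lumen → Redfern: 55% × 75% × 98% = 40.425%.
Via Lumen → Halcyon → Redfern: 55% × 61% × 25% × 98% = 8.21975%.
Via Juniper → Halcyon → Redfern: 35% × 6% × 25% × 98% = 0.5145%.
Via Halcyon → Redfern: 13% × 25% × 98% = 3.185%.
Total: 40.425% + 8.21975% + 0.5145% + 3.185% = 52.34425%.
Rounded: 52.34%.

52.34%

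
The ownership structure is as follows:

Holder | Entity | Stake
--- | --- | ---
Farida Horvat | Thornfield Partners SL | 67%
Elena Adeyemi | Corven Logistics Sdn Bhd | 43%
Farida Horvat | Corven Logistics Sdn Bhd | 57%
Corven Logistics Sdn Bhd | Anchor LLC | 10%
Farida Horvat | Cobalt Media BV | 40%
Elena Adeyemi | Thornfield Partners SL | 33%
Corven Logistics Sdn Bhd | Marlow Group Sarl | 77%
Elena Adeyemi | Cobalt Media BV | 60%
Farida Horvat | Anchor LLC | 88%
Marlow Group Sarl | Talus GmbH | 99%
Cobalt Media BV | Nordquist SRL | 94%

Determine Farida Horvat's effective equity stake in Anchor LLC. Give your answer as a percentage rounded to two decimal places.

Farida reaches Anchor along 2 paths.
Via Corven: 57% × 10% = 5.7%.
Direct stake: 88% = 88%.
Total: 5.7% + 88% = 93.7%.
Rounded: 93.70%.

93.70%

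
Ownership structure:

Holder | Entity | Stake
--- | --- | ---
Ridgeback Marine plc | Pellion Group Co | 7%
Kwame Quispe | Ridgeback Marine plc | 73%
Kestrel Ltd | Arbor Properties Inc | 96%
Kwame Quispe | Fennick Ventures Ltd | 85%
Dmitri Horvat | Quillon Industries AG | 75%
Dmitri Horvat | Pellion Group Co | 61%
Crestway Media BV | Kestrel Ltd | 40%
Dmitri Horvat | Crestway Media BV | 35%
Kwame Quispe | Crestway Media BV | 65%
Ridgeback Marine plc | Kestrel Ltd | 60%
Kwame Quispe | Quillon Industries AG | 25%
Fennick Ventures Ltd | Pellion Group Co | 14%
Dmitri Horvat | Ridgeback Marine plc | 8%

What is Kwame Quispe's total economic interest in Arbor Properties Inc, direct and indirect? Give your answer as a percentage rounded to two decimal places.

67.01%

Kwame reaches Arbor along 2 paths.
Via Crestway → Kestrel: 65% × 40% × 96% = 24.96%.
Via Ridgeback → Kestrel: 73% × 60% × 96% = 42.048%.
Total: 24.96% + 42.048% = 67.008%.
Rounded: 67.01%.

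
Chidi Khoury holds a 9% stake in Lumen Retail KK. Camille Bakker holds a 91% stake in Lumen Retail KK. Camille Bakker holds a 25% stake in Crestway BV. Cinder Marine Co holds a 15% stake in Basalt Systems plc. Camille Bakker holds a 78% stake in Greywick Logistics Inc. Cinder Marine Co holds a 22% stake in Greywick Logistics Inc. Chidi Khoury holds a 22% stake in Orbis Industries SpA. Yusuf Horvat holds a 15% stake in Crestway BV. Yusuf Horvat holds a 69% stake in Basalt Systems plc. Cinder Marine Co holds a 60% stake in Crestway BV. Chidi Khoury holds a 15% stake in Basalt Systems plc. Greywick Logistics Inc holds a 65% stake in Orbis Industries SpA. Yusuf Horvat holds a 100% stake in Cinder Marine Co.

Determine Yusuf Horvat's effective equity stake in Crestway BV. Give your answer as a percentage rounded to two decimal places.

75.00%

Yusuf reaches Crestway along 2 paths.
Via Cinder: 100% × 60% = 60%.
Direct stake: 15% = 15%.
Total: 60% + 15% = 75%.
Rounded: 75.00%.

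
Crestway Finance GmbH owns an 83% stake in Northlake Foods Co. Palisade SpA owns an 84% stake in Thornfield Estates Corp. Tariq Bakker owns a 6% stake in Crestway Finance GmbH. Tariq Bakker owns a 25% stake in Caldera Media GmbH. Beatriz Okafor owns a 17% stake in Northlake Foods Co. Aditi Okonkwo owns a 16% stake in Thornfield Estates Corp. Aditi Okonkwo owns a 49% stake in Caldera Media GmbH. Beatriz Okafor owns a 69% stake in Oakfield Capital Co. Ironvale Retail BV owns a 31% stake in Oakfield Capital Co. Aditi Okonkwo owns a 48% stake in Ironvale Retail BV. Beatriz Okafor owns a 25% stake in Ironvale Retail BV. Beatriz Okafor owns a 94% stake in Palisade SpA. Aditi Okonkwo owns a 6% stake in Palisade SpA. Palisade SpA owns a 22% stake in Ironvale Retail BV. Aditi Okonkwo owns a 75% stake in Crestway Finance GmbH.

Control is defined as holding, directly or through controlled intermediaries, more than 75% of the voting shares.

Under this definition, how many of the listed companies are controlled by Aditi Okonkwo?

0

Aditi's largest direct stake is 75% in Crestway, which does not meet the threshold.
Aditi controls 0 companies.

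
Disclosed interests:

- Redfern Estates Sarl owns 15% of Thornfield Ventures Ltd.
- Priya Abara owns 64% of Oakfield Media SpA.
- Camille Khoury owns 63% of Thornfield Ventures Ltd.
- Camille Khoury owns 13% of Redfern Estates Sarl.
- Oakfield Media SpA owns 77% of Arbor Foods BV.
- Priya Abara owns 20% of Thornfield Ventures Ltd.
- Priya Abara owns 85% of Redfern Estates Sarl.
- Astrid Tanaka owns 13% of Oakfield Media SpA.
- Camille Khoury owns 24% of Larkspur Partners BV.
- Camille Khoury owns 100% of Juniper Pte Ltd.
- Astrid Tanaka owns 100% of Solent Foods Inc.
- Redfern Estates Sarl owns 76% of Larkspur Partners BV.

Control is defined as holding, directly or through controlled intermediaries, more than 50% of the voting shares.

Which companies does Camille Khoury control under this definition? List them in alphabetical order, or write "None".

Juniper Pte Ltd, Thornfield Ventures Ltd

Camille holds 63% of Thornfield, so Camille controls Thornfield.
Camille holds 100% of Juniper, so Camille controls Juniper.
No other company's threshold is met.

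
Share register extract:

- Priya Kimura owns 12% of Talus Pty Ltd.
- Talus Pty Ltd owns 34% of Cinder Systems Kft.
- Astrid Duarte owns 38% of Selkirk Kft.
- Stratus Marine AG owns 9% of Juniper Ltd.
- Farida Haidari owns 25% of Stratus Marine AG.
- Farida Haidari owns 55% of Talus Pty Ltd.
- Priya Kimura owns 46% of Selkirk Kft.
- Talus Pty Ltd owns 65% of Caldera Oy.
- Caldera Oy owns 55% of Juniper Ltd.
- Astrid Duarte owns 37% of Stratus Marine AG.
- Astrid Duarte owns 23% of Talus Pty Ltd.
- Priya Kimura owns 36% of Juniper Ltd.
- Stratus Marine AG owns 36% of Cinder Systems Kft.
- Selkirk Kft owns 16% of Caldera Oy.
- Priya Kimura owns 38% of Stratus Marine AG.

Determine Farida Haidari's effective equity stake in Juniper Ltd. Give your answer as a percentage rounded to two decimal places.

Farida reaches Juniper along 2 paths.
Via Stratus: 25% × 9% = 2.25%.
Via Talus → Caldera: 55% × 65% × 55% = 19.6625%.
Total: 2.25% + 19.6625% = 21.9125%.
Rounded: 21.91%.

21.91%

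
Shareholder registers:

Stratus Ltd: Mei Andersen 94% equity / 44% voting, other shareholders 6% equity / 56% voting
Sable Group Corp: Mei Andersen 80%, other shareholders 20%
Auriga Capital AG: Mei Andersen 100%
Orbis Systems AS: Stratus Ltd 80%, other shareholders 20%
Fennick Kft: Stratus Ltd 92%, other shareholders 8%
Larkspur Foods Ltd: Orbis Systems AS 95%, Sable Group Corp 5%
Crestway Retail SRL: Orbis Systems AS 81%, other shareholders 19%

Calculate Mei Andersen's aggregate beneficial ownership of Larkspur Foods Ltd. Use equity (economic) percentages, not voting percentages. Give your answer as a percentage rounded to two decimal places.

75.44%

Mei reaches Larkspur along 2 paths.
Via Stratus → Orbis: 94% × 80% × 95% = 71.44%.
Via Sable: 80% × 5% = 4%.
Total: 71.44% + 4% = 75.44%.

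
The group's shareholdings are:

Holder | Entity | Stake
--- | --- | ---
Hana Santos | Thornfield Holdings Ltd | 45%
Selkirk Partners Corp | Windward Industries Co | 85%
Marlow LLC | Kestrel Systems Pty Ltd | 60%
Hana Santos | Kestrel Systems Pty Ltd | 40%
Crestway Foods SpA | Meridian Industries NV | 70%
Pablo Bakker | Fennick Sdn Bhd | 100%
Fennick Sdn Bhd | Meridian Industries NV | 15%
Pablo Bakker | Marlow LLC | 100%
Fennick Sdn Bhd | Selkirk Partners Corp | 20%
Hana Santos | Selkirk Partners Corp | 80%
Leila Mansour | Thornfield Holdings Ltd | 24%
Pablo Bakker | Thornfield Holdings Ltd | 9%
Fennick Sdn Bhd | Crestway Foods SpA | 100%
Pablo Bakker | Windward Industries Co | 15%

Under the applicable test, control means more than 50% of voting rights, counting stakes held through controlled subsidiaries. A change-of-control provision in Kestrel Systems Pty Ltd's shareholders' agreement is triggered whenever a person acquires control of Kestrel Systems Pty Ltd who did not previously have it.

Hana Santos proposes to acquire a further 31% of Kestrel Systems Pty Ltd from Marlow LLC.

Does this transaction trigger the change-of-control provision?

The purchase adds only to Hana's holdings (Marlow's stake shrinks), so Hana is the only person who could newly come to control Kestrel.
Hana holds 80% of Selkirk, so Hana controls Selkirk.
Selkirk holds 85% of Windward, so Hana controls Windward.
In Kestrel, Hana's side holds only 40%, not > 50%.
So before the transaction, Hana does not control Kestrel.
After the purchase, Hana's direct stake in Kestrel rises to 40% + 31% = 71%, and Marlow's stake falls to 29%.
Hana holds 71% of Kestrel, so Hana controls Kestrel.
Hana did not control Kestrel before and does after, so the clause is triggered.

Yes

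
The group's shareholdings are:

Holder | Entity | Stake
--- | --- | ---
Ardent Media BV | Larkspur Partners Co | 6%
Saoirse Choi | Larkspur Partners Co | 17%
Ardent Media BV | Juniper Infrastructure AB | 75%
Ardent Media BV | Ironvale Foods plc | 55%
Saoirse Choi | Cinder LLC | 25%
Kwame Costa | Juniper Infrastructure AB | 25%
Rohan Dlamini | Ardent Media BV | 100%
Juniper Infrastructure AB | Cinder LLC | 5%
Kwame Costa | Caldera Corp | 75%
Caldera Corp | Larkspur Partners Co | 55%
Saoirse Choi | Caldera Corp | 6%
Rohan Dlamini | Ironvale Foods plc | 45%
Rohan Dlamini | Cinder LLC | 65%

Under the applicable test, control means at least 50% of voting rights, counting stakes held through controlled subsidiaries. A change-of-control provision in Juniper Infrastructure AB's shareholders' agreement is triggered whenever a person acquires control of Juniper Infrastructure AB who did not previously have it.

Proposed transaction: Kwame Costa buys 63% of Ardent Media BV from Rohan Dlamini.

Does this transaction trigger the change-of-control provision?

Yes

The purchase adds only to Kwame's holdings (Rohan's stake shrinks), so Kwame is the only person who could newly come to control Juniper.
Kwame holds 75% of Caldera, so Kwame controls Caldera.
Caldera holds 55% of Larkspur, so Kwame controls Larkspur.
In Juniper, Kwame's side holds only 25%, not ≥ 50%.
So before the transaction, Kwame does not control Juniper.
After the purchase, Kwame holds 63% of Ardent directly, and Rohan's stake falls to 37%.
Kwame holds 63% of Ardent, so Kwame controls Ardent.
Ardent and Kwame together hold 75% + 25% = 100% of Juniper, so Kwame controls Juniper.
Kwame did not control Juniper before and does after, so the clause is triggered.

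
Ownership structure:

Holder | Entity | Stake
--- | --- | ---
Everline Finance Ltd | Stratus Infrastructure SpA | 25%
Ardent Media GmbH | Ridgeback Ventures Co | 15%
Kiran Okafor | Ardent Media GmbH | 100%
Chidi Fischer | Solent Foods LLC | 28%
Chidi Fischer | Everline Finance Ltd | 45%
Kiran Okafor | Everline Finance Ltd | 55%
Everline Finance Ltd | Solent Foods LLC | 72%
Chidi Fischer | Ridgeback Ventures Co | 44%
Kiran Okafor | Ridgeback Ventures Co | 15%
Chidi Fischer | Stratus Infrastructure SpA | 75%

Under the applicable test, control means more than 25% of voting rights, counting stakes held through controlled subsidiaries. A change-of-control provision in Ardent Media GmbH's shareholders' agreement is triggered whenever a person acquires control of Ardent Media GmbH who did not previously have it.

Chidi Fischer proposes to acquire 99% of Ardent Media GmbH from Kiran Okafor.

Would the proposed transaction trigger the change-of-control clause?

Yes

The purchase adds only to Chidi's holdings (Kiran's stake shrinks), so Chidi is the only person who could newly come to control Ardent.
Chidi holds 45% of Everline, so Chidi controls Everline.
Everline and Chidi together hold 25% + 75% = 100% of Stratus, so Chidi controls Stratus.
Everline and Chidi together hold 72% + 28% = 100% of Solent, so Chidi controls Solent.
Chidi holds 44% of Ridgeback, so Chidi controls Ridgeback.
Neither Chidi nor any entity Chidi controls holds any voting interest in Ardent.
So before the transaction, Chidi does not control Ardent.
After the purchase, Chidi holds 99% of Ardent directly, and Kiran's stake falls to 1%.
Chidi holds 99% of Ardent, so Chidi controls Ardent.
Chidi did not control Ardent before and does after, so the clause is triggered.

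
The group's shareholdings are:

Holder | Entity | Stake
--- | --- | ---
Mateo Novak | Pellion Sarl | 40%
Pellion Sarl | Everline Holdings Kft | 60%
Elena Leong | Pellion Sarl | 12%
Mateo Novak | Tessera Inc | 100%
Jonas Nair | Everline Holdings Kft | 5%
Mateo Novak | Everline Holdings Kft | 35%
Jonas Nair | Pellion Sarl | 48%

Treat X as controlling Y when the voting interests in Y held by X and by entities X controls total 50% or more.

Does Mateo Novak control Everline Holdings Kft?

No

Mateo holds 100% of Tessera, so Mateo controls Tessera.
In Everline, Mateo's side holds only 35%, not ≥ 50%.
So Mateo does not control Everline.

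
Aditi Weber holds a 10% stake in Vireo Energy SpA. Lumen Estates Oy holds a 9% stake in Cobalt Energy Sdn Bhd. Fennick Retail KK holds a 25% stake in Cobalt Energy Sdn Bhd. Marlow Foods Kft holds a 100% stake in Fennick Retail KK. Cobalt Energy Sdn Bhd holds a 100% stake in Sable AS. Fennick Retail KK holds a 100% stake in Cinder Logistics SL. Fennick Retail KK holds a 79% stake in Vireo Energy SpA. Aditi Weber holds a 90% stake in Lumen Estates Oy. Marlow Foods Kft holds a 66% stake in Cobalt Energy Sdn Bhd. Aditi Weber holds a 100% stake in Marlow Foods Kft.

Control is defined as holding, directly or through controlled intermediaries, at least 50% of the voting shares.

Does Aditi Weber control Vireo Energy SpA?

Aditi holds 100% of Marlow, so Aditi controls Marlow.
Marlow holds 100% of Fennick, so Aditi controls Fennick.
Fennick and Aditi together hold 79% + 10% = 89% of Vireo, so Aditi controls Vireo.

Yes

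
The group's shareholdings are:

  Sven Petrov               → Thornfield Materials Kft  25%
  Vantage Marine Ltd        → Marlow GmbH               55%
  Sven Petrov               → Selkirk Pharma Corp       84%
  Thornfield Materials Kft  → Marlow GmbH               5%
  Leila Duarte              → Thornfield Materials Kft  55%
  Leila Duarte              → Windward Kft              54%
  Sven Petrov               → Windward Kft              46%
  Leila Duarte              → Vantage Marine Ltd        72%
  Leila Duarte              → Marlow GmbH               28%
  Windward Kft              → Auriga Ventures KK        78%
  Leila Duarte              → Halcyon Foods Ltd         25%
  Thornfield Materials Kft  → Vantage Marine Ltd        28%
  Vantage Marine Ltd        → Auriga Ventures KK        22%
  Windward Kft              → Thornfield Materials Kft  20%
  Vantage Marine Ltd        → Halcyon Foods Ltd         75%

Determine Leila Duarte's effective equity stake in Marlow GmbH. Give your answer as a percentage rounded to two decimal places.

Leila reaches Marlow along 6 paths.
Direct stake: 28% = 28%.
Via Vantage: 72% × 55% = 39.6%.
Via Thornfield → Vantage: 55% × 28% × 55% = 8.47%.
Via Windward → Thornfield → Vantage: 54% × 20% × 28% × 55% = 1.6632%.
Via Thornfield: 55% × 5% = 2.75%.
Via Windward → Thornfield: 54% × 20% × 5% = 0.54%.
Total: 28% + 39.6% + 8.47% + 1.6632% + 2.75% + 0.54% = 81.0232%.
Rounded: 81.02%.

81.02%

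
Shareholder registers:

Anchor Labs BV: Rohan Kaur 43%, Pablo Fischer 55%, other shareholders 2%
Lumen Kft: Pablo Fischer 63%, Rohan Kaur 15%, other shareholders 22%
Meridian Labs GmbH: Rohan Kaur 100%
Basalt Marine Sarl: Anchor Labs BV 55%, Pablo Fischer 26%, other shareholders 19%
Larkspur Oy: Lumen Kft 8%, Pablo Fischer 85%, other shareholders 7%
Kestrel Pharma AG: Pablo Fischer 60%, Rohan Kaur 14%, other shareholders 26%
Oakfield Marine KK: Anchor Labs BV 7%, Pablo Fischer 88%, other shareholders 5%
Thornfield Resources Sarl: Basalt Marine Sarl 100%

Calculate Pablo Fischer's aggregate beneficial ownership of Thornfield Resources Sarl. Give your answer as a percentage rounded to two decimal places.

56.25%

Pablo reaches Thornfield along 2 paths.
Via Anchor → Basalt: 55% × 55% × 100% = 30.25%.
Via Basalt: 26% × 100% = 26%.
Total: 30.25% + 26% = 56.25%.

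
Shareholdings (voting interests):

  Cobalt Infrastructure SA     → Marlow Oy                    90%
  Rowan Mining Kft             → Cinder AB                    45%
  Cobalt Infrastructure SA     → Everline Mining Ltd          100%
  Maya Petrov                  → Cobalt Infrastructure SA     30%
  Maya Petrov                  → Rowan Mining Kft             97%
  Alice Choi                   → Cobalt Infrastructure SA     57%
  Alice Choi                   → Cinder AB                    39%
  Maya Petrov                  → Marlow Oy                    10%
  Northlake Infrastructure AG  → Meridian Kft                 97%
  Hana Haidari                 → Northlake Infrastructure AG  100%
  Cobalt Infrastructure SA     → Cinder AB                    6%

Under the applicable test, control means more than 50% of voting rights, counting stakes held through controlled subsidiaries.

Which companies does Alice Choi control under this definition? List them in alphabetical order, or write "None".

Cobalt Infrastructure SA, Everline Mining Ltd, Marlow Oy

Alice holds 57% of Cobalt, so Alice controls Cobalt.
Cobalt holds 100% of Everline, so Alice controls Everline.
Cobalt holds 90% of Marlow, so Alice controls Marlow.
No other company's threshold is met.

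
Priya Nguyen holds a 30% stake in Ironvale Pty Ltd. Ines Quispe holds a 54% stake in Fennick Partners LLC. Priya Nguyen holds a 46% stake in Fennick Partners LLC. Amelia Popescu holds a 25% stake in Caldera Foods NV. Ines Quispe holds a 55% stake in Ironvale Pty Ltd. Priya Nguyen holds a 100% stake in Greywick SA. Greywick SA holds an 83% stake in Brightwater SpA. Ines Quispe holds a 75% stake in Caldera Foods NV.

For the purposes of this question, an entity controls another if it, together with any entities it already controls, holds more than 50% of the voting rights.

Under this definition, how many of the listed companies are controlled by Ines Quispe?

3

Ines holds 55% of Ironvale, so Ines controls Ironvale.
Ines holds 54% of Fennick, so Ines controls Fennick.
Ines holds 75% of Caldera, so Ines controls Caldera.
No other company's threshold is met.
Ines controls 3 companies.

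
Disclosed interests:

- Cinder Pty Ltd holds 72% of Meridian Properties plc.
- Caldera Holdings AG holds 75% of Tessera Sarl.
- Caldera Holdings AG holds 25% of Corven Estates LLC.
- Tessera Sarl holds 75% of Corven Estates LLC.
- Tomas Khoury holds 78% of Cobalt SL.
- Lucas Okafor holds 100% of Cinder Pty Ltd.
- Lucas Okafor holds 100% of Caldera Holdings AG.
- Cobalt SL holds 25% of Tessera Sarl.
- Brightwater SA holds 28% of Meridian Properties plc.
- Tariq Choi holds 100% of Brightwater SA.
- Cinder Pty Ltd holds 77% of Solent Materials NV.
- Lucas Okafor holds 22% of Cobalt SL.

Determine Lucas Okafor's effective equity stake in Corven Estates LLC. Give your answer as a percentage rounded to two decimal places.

85.38%

Lucas reaches Corven along 3 paths.
Via Caldera → Tessera: 100% × 75% × 75% = 56.25%.
Via Cobalt → Tessera: 22% × 25% × 75% = 4.125%.
Via Caldera: 100% × 25% = 25%.
Total: 56.25% + 4.125% + 25% = 85.375%.
Rounded: 85.38%.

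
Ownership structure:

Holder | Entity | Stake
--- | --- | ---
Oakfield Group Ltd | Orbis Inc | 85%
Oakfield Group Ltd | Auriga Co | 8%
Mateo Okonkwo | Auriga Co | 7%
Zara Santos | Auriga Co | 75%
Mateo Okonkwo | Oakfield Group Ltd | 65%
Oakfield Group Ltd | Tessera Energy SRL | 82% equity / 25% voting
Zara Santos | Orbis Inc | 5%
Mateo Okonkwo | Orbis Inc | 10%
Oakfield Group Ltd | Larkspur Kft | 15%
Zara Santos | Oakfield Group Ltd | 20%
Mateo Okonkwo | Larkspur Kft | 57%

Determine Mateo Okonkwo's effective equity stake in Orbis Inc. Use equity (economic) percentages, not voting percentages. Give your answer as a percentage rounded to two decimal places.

65.25%

Mateo reaches Orbis along 2 paths.
Via Oakfield: 65% × 85% = 55.25%.
Direct stake: 10% = 10%.
Total: 55.25% + 10% = 65.25%.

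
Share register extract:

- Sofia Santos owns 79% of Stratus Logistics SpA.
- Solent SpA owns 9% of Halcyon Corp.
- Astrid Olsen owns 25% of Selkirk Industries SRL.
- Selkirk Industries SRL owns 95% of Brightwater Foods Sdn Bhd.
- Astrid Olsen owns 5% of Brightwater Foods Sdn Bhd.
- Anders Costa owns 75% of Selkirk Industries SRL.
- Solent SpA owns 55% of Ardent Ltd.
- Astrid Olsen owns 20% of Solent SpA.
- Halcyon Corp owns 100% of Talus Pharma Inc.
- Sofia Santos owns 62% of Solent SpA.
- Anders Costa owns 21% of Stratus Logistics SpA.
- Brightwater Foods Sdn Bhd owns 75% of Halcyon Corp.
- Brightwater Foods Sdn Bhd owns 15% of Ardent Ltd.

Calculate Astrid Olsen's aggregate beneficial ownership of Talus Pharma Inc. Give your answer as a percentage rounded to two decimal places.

23.36%

Astrid reaches Talus along 3 paths.
Via Brightwater → Halcyon: 5% × 75% × 100% = 3.75%.
Via Selkirk → Brightwater → Halcyon: 25% × 95% × 75% × 100% = 17.8125%.
Via Solent → Halcyon: 20% × 9% × 100% = 1.8%.
Total: 3.75% + 17.8125% + 1.8% = 23.3625%.
Rounded: 23.36%.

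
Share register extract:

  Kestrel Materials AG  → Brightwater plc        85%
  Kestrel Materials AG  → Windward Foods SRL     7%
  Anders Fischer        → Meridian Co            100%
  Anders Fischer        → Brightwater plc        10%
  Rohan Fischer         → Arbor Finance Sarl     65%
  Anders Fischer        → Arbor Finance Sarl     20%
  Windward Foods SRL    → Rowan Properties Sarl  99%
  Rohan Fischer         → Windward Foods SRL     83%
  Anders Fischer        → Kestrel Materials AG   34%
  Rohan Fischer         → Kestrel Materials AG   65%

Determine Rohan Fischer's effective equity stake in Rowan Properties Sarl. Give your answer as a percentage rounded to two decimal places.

Rohan reaches Rowan along 2 paths.
Via Windward: 83% × 99% = 82.17%.
Via Kestrel → Windward: 65% × 7% × 99% = 4.5045%.
Total: 82.17% + 4.5045% = 86.6745%.
Rounded: 86.67%.

86.67%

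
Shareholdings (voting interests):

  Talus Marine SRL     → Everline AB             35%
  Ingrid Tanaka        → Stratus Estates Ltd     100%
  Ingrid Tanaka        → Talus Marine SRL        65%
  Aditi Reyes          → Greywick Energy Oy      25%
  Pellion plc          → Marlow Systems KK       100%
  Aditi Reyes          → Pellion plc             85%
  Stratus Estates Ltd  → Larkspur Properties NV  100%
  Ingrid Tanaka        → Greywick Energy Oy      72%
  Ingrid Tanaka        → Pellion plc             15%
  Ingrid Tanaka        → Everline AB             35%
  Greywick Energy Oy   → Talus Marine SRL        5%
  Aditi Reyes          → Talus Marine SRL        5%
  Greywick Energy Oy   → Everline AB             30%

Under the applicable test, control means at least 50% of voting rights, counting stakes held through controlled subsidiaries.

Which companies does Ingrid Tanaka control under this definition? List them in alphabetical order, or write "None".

Everline AB, Greywick Energy Oy, Larkspur Properties NV, Stratus Estates Ltd, Talus Marine SRL

Ingrid holds 100% of Stratus, so Ingrid controls Stratus.
Ingrid holds 72% of Greywick, so Ingrid controls Greywick.
Stratus holds 100% of Larkspur, so Ingrid controls Larkspur.
Greywick and Ingrid together hold 5% + 65% = 70% of Talus, so Ingrid controls Talus.
Greywick and Ingrid and Talus together hold 30% + 35% + 35% = 100% of Everline, so Ingrid controls Everline.
No other company's threshold is met.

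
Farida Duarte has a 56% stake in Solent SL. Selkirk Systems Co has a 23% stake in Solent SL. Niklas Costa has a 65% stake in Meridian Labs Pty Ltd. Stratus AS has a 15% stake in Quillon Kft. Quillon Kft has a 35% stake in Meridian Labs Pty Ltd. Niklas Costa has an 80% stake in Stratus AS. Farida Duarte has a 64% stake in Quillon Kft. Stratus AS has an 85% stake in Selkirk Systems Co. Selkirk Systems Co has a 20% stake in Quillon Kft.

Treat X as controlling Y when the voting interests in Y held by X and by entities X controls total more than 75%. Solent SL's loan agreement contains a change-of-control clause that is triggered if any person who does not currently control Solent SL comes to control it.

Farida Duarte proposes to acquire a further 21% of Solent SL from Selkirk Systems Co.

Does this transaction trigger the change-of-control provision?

The purchase adds only to Farida's holdings (Selkirk's stake shrinks), so Farida is the only person who could newly come to control Solent.
Farida's largest direct stake is 64% in Quillon, which does not meet the threshold, so Farida controls no company.
In Solent, Farida's side holds only 56%, not > 75%.
So before the transaction, Farida does not control Solent.
After the purchase, Farida's direct stake in Solent rises to 56% + 21% = 77%, and Selkirk's stake falls to 2%.
Farida holds 77% of Solent, so Farida controls Solent.
Farida did not control Solent before and does after, so the clause is triggered.

Yes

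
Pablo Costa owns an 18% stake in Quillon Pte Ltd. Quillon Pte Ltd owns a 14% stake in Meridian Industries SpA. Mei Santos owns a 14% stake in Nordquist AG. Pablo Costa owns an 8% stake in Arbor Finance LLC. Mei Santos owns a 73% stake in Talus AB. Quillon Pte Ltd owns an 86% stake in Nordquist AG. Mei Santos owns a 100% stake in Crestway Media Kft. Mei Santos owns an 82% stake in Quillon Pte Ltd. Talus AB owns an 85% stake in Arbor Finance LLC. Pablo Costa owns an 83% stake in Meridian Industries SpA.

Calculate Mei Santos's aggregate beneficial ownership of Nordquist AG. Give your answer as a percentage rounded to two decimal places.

84.52%

Mei reaches Nordquist along 2 paths.
Direct stake: 14% = 14%.
Via Quillon: 82% × 86% = 70.52%.
Total: 14% + 70.52% = 84.52%.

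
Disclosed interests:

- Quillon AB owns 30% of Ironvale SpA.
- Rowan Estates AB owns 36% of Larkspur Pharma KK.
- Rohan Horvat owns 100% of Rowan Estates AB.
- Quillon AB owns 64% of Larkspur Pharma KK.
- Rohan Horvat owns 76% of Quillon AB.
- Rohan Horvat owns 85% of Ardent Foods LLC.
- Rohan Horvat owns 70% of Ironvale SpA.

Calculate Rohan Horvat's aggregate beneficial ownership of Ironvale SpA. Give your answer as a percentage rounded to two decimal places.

92.80%

Rohan reaches Ironvale along 2 paths.
Direct stake: 70% = 70%.
Via Quillon: 76% × 30% = 22.8%.
Total: 70% + 22.8% = 92.8%.
Rounded: 92.80%.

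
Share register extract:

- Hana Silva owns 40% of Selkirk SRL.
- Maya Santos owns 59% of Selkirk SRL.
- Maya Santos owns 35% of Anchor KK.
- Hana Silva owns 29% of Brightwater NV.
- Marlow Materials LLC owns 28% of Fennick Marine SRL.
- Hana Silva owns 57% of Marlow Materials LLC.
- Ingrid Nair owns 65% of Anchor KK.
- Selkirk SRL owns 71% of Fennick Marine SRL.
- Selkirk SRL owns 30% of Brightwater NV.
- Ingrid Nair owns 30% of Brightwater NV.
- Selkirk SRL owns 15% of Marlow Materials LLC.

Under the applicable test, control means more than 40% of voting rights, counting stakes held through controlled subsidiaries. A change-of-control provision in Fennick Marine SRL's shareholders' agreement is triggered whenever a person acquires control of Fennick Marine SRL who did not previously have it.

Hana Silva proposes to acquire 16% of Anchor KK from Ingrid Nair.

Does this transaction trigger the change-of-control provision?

The purchase adds only to Hana's holdings (Ingrid's stake shrinks), so Hana is the only person who could newly come to control Fennick.
Hana holds 57% of Marlow, so Hana controls Marlow.
In Fennick, Hana's side holds only 28%, not > 40%.
So before the transaction, Hana does not control Fennick.
After the purchase, Hana holds 16% of Anchor directly, and Ingrid's stake falls to 49%.
Hana's side now holds 16% of Anchor, not > 40%, so Hana still does not control Anchor.
After the transaction, Hana's side holds 28% of Fennick, not > 40%, so Hana still does not control Fennick.
No new person acquires control, so the clause is not triggered.

No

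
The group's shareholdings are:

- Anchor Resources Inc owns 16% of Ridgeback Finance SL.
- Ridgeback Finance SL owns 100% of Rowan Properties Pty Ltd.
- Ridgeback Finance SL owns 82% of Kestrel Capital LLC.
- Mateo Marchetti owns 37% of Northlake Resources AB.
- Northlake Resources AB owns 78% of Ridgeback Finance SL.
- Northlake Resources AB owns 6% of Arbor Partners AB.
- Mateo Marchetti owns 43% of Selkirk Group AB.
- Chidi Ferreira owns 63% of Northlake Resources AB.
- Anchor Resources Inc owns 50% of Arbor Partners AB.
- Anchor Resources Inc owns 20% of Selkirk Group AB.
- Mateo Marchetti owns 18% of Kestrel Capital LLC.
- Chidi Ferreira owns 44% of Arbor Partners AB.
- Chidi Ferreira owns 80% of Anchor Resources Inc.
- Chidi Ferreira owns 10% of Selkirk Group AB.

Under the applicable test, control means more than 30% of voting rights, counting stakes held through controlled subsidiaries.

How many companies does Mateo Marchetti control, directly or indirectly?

5

Mateo holds 37% of Northlake, so Mateo controls Northlake.
Northlake holds 78% of Ridgeback, so Mateo controls Ridgeback.
Mateo holds 43% of Selkirk, so Mateo controls Selkirk.
Mateo and Ridgeback together hold 18% + 82% = 100% of Kestrel, so Mateo controls Kestrel.
Ridgeback holds 100% of Rowan, so Mateo controls Rowan.
No other company's threshold is met.
Mateo controls 5 companies.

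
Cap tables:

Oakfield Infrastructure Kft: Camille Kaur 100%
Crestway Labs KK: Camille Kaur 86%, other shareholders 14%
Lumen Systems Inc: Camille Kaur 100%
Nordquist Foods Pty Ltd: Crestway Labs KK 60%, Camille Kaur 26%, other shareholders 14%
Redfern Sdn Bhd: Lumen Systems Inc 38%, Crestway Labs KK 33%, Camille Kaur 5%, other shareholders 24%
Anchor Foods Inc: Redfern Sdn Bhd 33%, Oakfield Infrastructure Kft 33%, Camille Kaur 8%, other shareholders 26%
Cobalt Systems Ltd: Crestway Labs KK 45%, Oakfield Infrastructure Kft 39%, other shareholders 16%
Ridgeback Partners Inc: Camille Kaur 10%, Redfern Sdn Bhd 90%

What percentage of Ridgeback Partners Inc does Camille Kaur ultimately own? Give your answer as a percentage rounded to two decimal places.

74.24%

Camille reaches Ridgeback along 4 paths.
Direct stake: 10% = 10%.
Via Lumen → Redfern: 100% × 38% × 90% = 34.2%.
Via Crestway → Redfern: 86% × 33% × 90% = 25.542%.
Via Redfern: 5% × 90% = 4.5%.
Total: 10% + 34.2% + 25.542% + 4.5% = 74.242%.
Rounded: 74.24%.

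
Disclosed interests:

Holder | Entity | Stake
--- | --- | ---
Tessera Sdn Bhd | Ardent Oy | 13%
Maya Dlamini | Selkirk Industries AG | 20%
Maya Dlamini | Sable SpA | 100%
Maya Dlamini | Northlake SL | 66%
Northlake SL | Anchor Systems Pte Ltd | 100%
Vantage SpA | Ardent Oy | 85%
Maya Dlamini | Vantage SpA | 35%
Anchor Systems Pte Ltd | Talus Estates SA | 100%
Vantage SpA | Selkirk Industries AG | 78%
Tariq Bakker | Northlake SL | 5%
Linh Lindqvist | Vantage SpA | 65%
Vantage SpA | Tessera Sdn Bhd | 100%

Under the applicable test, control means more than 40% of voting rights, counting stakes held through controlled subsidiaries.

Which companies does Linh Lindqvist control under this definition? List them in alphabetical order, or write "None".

Linh holds 65% of Vantage, so Linh controls Vantage.
Vantage holds 100% of Tessera, so Linh controls Tessera.
Vantage holds 78% of Selkirk, so Linh controls Selkirk.
Vantage and Tessera together hold 85% + 13% = 98% of Ardent, so Linh controls Ardent.
No other company's threshold is met.

Ardent Oy, Selkirk Industries AG, Tessera Sdn Bhd, Vantage SpA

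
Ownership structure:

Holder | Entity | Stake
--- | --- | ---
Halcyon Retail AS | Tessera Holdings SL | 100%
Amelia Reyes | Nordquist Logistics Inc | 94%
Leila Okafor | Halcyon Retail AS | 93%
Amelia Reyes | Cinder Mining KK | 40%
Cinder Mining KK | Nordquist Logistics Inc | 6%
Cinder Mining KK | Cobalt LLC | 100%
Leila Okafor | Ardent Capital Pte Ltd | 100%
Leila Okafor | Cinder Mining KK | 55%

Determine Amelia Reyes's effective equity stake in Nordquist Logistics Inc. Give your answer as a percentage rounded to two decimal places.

96.40%

Amelia reaches Nordquist along 2 paths.
Via Cinder: 40% × 6% = 2.4%.
Direct stake: 94% = 94%.
Total: 2.4% + 94% = 96.4%.
Rounded: 96.40%.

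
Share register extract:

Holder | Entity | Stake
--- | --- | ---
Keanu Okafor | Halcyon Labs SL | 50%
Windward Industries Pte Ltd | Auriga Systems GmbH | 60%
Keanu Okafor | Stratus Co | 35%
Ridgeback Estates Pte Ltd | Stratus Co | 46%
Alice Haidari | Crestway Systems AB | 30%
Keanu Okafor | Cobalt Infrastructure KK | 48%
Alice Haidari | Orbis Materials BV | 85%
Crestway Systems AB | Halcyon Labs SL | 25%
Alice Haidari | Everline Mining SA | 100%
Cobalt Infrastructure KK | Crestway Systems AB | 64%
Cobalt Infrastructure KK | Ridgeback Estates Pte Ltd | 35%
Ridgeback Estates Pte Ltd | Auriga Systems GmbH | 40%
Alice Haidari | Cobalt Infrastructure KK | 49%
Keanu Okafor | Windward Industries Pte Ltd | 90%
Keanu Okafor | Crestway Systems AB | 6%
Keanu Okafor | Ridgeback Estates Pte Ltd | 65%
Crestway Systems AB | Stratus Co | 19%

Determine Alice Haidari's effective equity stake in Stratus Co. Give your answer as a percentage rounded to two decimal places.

Alice reaches Stratus along 3 paths.
Via Cobalt → Ridgeback: 49% × 35% × 46% = 7.889%.
Via Cobalt → Crestway: 49% × 64% × 19% = 5.9584%.
Via Crestway: 30% × 19% = 5.7%.
Total: 7.889% + 5.9584% + 5.7% = 19.5474%.
Rounded: 19.55%.

19.55%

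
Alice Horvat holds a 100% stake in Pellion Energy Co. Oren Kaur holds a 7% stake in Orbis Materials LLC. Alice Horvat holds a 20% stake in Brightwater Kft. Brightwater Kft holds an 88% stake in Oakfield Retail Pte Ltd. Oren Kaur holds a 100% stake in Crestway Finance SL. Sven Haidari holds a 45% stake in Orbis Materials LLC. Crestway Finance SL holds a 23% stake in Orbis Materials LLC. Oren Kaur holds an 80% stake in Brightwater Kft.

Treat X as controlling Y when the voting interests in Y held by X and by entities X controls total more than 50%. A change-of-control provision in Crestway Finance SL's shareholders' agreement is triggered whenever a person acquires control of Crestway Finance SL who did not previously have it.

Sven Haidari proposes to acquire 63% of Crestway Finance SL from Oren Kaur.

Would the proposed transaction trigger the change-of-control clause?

The purchase adds only to Sven's holdings (Oren's stake shrinks), so Sven is the only person who could newly come to control Crestway.
Sven's largest direct stake is 45% in Orbis, which does not meet the threshold, so Sven controls no company.
Neither Sven nor any entity Sven controls holds any voting interest in Crestway.
So before the transaction, Sven does not control Crestway.
After the purchase, Sven holds 63% of Crestway directly, and Oren's stake falls to 37%.
Sven holds 63% of Crestway, so Sven controls Crestway.
Sven did not control Crestway before and does after, so the clause is triggered.

Yes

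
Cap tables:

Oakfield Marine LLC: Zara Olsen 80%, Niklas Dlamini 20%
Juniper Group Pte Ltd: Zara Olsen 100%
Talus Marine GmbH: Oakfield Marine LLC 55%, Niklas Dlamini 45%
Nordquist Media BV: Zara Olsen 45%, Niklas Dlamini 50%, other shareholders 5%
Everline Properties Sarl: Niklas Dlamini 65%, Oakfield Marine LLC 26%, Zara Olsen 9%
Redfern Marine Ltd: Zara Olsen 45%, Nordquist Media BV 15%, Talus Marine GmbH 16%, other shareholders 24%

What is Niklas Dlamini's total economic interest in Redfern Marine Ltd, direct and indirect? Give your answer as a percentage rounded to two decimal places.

Niklas reaches Redfern along 3 paths.
Via Nordquist: 50% × 15% = 7.5%.
Via Oakfield → Talus: 20% × 55% × 16% = 1.76%.
Via Talus: 45% × 16% = 7.2%.
Total: 7.5% + 1.76% + 7.2% = 16.46%.

16.46%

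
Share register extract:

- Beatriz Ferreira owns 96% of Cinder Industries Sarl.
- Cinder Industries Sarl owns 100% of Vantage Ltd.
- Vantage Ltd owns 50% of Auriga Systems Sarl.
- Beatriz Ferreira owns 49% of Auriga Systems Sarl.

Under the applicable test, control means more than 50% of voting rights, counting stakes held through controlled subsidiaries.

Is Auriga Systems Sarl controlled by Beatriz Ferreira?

Beatriz holds 96% of Cinder, so Beatriz controls Cinder.
Cinder holds 100% of Vantage, so Beatriz controls Vantage.
Vantage and Beatriz together hold 50% + 49% = 99% of Auriga, so Beatriz controls Auriga.

Yes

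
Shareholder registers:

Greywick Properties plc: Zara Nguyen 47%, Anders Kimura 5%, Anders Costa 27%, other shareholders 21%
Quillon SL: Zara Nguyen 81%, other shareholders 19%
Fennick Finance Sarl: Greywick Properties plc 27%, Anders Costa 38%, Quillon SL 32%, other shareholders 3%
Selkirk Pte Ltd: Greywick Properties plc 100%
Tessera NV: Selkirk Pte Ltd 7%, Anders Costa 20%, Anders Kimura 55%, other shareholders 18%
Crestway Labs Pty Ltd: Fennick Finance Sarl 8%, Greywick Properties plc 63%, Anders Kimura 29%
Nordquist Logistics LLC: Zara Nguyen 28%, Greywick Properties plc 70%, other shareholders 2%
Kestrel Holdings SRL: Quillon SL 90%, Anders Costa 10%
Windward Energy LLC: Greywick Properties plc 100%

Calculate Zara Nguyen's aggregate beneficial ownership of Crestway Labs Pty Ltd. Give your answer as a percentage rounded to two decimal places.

32.70%

Zara reaches Crestway along 3 paths.
Via Greywick → Fennick: 47% × 27% × 8% = 1.0152%.
Via Quillon → Fennick: 81% × 32% × 8% = 2.0736%.
Via Greywick: 47% × 63% = 29.61%.
Total: 1.0152% + 2.0736% + 29.61% = 32.6988%.
Rounded: 32.70%.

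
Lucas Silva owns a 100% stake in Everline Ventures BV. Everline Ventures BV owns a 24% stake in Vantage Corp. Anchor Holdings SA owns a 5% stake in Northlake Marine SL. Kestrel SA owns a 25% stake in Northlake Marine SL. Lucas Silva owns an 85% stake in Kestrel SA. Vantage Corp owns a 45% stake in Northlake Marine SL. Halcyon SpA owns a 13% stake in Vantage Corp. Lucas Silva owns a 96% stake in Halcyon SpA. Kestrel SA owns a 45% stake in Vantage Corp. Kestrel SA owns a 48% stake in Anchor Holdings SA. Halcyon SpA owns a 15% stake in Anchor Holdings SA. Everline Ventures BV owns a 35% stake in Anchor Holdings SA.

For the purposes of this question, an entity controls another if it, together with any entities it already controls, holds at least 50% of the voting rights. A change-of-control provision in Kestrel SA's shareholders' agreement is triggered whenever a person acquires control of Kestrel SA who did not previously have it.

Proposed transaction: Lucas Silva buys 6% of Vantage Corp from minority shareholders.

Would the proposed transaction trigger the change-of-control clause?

The purchase changes only Lucas's holdings, so Lucas is the only person who could newly come to control Kestrel.
Lucas holds 85% of Kestrel, so Lucas controls Kestrel.
So Lucas already controls Kestrel before the transaction.
After the purchase, Lucas holds 6% of Vantage directly.
Lucas controlled Kestrel already, so this is not a new person acquiring control; every other person's position is unchanged or reduced.
No new person acquires control, so the clause is not triggered.

No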